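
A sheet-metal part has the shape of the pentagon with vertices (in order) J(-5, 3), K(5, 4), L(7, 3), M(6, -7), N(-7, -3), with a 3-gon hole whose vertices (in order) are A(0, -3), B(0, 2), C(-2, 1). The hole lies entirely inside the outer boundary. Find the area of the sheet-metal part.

Outer boundary:
J→K: (-5)(4) − (5)(3) = -35
K→L: (5)(3) − (7)(4) = -13
L→M: (7)(-7) − (6)(3) = -67
M→N: (6)(-3) − (-7)(-7) = -67
N→J: (-7)(3) − (-5)(-3) = -36
Σ = -218
Area = |Σ|/2 = 109.
Hole:
Apply the shoelace (surveyor's) formula: 2A = Σ (x_i·y_{i+1} − x_{i+1}·y_i), indices taken mod 3.
A→B: (0)(2) − (0)(-3) = 0
B→C: (0)(1) − (-2)(2) = 4
C→A: (-2)(-3) − (0)(1) = 6
Σ = 10
Area = |Σ|/2 = 5.
Net area = 109 − 5 = 104.

104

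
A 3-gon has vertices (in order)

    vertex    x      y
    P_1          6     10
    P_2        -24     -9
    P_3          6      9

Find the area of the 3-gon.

15

P_1→P_2: (6)(-9) − (-24)(10) = 186
P_2→P_3: (-24)(9) − (6)(-9) = -162
P_3→P_1: (6)(10) − (6)(9) = 6
Σ = 30
Area = |Σ|/2 = 15.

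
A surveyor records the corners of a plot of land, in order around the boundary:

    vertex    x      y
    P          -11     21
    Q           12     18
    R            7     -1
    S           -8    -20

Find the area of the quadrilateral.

562

Apply Gauss's area formula: 2A = Σ (x_i·y_{i+1} − x_{i+1}·y_i), indices taken mod 4.
P→Q: (-11)(18) − (12)(21) = -450
Q→R: (12)(-1) − (7)(18) = -138
R→S: (7)(-20) − (-8)(-1) = -148
S→P: (-8)(21) − (-11)(-20) = -388
Σ = -1124
Area = |Σ|/2 = 562.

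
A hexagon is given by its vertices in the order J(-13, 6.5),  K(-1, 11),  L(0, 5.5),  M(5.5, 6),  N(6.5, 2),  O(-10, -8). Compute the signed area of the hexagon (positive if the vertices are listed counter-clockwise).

Cross-terms: -136.5, -5.5, -30.25, -28, -32, -169  ⇒  Σ = -401.25
Signed area = Σ/2 = -200.625 (negative ⇒ clockwise traversal).

-200.625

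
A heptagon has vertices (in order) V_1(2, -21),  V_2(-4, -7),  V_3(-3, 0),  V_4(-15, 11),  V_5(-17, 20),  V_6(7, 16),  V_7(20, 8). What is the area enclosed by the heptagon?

688.5

Apply the surveyor's formula: 2A = Σ (x_i·y_{i+1} − x_{i+1}·y_i), indices taken mod 7.
Cross-terms: -98, -21, -33, -113, -412, -264, -436  ⇒  Σ = -1377
Area = |Σ|/2 = 688.5.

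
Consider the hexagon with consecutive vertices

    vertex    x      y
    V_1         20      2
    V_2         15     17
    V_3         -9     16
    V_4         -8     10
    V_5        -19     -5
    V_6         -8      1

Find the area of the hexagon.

Apply the shoelace formula: 2A = Σ (x_i·y_{i+1} − x_{i+1}·y_i), indices taken mod 6.
Σ = (310) + (393) + (38) + (230) + (-59) + (-36) = 876
Area = |Σ|/2 = 438.

438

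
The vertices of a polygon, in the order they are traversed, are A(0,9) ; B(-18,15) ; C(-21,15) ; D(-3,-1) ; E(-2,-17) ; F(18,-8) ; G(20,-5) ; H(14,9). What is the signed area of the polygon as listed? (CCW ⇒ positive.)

545

Apply the surveyor's formula: 2A = Σ (x_i·y_{i+1} − x_{i+1}·y_i), indices taken mod 8.
Cross-terms: 162, 45, 66, 49, 322, 70, 250, 126  ⇒  Σ = 1090
Signed area = Σ/2 = 545 (positive ⇒ counter-clockwise traversal).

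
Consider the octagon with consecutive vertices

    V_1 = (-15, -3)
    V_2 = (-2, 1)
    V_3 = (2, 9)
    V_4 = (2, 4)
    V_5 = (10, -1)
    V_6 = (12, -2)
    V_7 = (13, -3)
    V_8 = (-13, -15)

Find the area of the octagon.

Apply the surveyor's formula: 2A = Σ (x_i·y_{i+1} − x_{i+1}·y_i), indices taken mod 8.
Σ = (-21) + (-20) + (-10) + (-42) + (-8) + (-10) + (-234) + (-186) = -531
Area = |Σ|/2 = 265.5.

265.5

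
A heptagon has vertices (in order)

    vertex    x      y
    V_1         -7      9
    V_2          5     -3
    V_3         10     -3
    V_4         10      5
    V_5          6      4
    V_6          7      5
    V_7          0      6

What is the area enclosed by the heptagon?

83.5

Apply the shoelace (surveyor's) formula: 2A = Σ (x_i·y_{i+1} − x_{i+1}·y_i), indices taken mod 7.
Cross-terms: -24, 15, 80, 10, 2, 42, 42  ⇒  Σ = 167
Area = |Σ|/2 = 83.5.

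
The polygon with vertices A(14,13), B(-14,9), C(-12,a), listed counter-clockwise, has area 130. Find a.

0

The doubled signed area Σ (x_i y_{i+1} − x_{i+1} y_i) is linear in a.
With a=0 it equals 260; the coefficient of a is -28 (from the two edges through C).
So -28·a + 260 = 2·130 = 260 ⇒ a = 0.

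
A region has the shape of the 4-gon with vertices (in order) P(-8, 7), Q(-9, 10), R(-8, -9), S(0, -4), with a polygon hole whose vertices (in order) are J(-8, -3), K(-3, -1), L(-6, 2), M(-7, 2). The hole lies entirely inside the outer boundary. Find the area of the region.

59

Outer boundary:
Apply the shoelace formula: 2A = Σ (x_i·y_{i+1} − x_{i+1}·y_i), indices taken mod 4.
P→Q: (-8)(10) − (-9)(7) = -17
Q→R: (-9)(-9) − (-8)(10) = 161
R→S: (-8)(-4) − (0)(-9) = 32
S→P: (0)(7) − (-8)(-4) = -32
Σ = 144
Area = |Σ|/2 = 72.
Hole:
Σ = (-1) + (-12) + (2) + (37) = 26
Area = |Σ|/2 = 13.
Net area = 72 − 13 = 59.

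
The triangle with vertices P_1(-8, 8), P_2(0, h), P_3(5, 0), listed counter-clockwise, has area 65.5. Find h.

-7

Write out the shoelace sum; only the two edges meeting at P_2 involve h:
2·Area = [((-8)·h − 0·8) + (0·0 − 5·h)] + 40
       = -13·h + 40 = 131
⇒ h = -7.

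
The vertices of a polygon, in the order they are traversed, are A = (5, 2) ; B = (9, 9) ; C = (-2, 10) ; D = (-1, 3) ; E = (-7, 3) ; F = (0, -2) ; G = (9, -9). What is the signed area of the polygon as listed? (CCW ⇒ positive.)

Cross-terms: 27, 108, 4, 18, 14, 18, 63  ⇒  Σ = 252
Signed area = Σ/2 = 126 (positive ⇒ counter-clockwise traversal).

126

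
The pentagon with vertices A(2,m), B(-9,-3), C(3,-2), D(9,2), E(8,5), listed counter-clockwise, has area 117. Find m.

10

The doubled signed area Σ (x_i y_{i+1} − x_{i+1} y_i) is linear in m.
With m=0 it equals 64; the coefficient of m is 17 (from the two edges through A).
So 17·m + 64 = 2·117 = 234 ⇒ m = 10.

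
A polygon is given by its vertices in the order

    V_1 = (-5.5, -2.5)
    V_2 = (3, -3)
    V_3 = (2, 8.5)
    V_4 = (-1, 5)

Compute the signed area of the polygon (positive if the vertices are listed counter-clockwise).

Apply Gauss's area formula: 2A = Σ (x_i·y_{i+1} − x_{i+1}·y_i), indices taken mod 4.
Σ = (24) + (31.5) + (18.5) + (30) = 104
Signed area = Σ/2 = 52 (positive ⇒ counter-clockwise traversal).

52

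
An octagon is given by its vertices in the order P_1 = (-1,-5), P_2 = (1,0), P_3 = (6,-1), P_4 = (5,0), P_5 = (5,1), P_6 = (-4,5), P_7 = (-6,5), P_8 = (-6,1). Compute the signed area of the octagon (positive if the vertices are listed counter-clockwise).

Apply the shoelace formula: 2A = Σ (x_i·y_{i+1} − x_{i+1}·y_i), indices taken mod 8.
Σ = (5) + (-1) + (5) + (5) + (29) + (10) + (24) + (31) = 108
Signed area = Σ/2 = 54 (positive ⇒ counter-clockwise traversal).

54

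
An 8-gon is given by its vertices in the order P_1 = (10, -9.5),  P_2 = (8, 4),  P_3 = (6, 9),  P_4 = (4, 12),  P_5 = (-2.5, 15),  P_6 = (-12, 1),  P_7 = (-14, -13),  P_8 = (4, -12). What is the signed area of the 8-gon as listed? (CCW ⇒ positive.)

Apply Gauss's area formula: 2A = Σ (x_i·y_{i+1} − x_{i+1}·y_i), indices taken mod 8.
P_1→P_2: (10)(4) − (8)(-9.5) = 116
P_2→P_3: (8)(9) − (6)(4) = 48
P_3→P_4: (6)(12) − (4)(9) = 36
P_4→P_5: (4)(15) − (-2.5)(12) = 90
P_5→P_6: (-2.5)(1) − (-12)(15) = 177.5
P_6→P_7: (-12)(-13) − (-14)(1) = 170
P_7→P_8: (-14)(-12) − (4)(-13) = 220
P_8→P_1: (4)(-9.5) − (10)(-12) = 82
Σ = 939.5
Signed area = Σ/2 = 469.75 (positive ⇒ counter-clockwise traversal).

469.75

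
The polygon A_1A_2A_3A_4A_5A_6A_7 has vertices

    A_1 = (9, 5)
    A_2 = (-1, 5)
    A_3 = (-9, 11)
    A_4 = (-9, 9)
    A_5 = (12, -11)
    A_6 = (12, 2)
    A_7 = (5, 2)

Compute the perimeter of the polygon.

76

|A_1A_2| = √((-10)² + (0)²) = √100 = 10
|A_2A_3| = √((-8)² + (6)²) = √100 = 10
|A_3A_4| = √((0)² + (-2)²) = √4 = 2
|A_4A_5| = √((21)² + (-20)²) = √841 = 29
|A_5A_6| = √((0)² + (13)²) = √169 = 13
|A_6A_7| = √((-7)² + (0)²) = √49 = 7
|A_7A_1| = √((4)² + (3)²) = √25 = 5
Perimeter = 10 + 10 + 2 + 29 + 13 + 7 + 5 = 76.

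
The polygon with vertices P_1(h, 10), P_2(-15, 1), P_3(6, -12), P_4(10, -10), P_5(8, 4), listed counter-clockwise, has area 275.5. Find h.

Write out the shoelace sum; only the two edges meeting at P_1 involve h:
2·Area = [(8·10 − h·4) + (h·1 − (-15)·10)] + 354
       = -3·h + 584 = 551
⇒ h = 11.

11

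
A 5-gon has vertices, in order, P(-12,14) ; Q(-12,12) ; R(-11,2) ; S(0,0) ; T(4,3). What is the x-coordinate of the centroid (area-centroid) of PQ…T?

-949/168

Apply the surveyor's formula. First the cross-terms c_i = x_i·y_{i+1} − x_{i+1}·y_i:
  24, 108, 0, 0, 92  ⇒  2A = 224, A = 112.
Then Σ (x_i + x_{i+1})·c_i = -3796, so x̄ = -3796 / (6·112) = -949/168.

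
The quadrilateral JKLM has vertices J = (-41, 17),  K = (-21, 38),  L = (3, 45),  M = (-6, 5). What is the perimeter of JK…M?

132

|JK| = √((20)² + (21)²) = √841 = 29
|KL| = √((24)² + (7)²) = √625 = 25
|LM| = √((-9)² + (-40)²) = √1681 = 41
|MJ| = √((-35)² + (12)²) = √1369 = 37
Perimeter = 29 + 25 + 41 + 37 = 132.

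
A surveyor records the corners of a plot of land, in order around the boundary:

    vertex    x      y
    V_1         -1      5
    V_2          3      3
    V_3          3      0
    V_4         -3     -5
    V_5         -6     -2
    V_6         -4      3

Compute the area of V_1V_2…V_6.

Apply the shoelace formula: 2A = Σ (x_i·y_{i+1} − x_{i+1}·y_i), indices taken mod 6.
Σ = (-18) + (-9) + (-15) + (-24) + (-26) + (-17) = -109
Area = |Σ|/2 = 54.5.

54.5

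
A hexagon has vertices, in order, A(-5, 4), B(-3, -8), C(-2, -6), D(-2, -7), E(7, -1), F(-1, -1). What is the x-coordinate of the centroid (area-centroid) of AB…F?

Apply Gauss's area formula. First the cross-terms c_i = x_i·y_{i+1} − x_{i+1}·y_i:
  52, 2, 2, 51, -8, -9  ⇒  2A = 90, A = 45.
Then Σ (x_i + x_{i+1})·c_i = -173, so x̄ = -173 / (6·45) = -173/270.

-173/270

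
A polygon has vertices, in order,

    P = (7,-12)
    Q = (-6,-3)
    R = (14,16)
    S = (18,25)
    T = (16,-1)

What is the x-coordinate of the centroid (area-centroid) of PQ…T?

Apply the surveyor's formula. First the cross-terms c_i = x_i·y_{i+1} − x_{i+1}·y_i:
  -93, -54, 62, -418, -185  ⇒  2A = -688, A = -344.
Then Σ (x_i + x_{i+1})·c_i = -17008, so x̄ = -17008 / (6·(-344)) = 1063/129.

1063/129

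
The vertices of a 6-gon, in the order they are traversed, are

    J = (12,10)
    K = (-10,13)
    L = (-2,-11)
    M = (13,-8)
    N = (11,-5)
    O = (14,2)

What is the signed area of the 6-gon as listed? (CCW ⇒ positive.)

J→K: (12)(13) − (-10)(10) = 256
K→L: (-10)(-11) − (-2)(13) = 136
L→M: (-2)(-8) − (13)(-11) = 159
M→N: (13)(-5) − (11)(-8) = 23
N→O: (11)(2) − (14)(-5) = 92
O→J: (14)(10) − (12)(2) = 116
Σ = 782
Signed area = Σ/2 = 391 (positive ⇒ counter-clockwise traversal).

391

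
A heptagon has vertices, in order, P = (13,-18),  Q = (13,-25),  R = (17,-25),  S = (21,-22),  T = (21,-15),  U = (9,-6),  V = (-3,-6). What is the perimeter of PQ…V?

70

|PQ| = √((0)² + (-7)²) = √49 = 7
|QR| = √((4)² + (0)²) = √16 = 4
|RS| = √((4)² + (3)²) = √25 = 5
|ST| = √((0)² + (7)²) = √49 = 7
|TU| = √((-12)² + (9)²) = √225 = 15
|UV| = √((-12)² + (0)²) = √144 = 12
|VP| = √((16)² + (-12)²) = √400 = 20
Perimeter = 7 + 4 + 5 + 7 + 15 + 12 + 20 = 70.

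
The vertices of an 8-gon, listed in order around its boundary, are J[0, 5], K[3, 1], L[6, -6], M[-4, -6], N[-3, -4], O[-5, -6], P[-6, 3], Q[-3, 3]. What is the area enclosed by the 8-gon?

Σ = (-15) + (-24) + (-60) + (-2) + (-2) + (-51) + (-9) + (-15) = -178
Area = |Σ|/2 = 89.

89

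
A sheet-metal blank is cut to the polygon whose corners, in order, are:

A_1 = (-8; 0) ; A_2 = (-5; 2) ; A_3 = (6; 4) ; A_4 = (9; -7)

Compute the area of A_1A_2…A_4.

91

Apply the surveyor's formula: 2A = Σ (x_i·y_{i+1} − x_{i+1}·y_i), indices taken mod 4.
Cross-terms: -16, -32, -78, -56  ⇒  Σ = -182
Area = |Σ|/2 = 91.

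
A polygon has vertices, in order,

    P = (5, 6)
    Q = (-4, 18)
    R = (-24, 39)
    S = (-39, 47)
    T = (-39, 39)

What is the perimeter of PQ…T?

124

|PQ| = √((-9)² + (12)²) = √225 = 15
|QR| = √((-20)² + (21)²) = √841 = 29
|RS| = √((-15)² + (8)²) = √289 = 17
|ST| = √((0)² + (-8)²) = √64 = 8
|TP| = √((44)² + (-33)²) = √3025 = 55
Perimeter = 15 + 29 + 17 + 8 + 55 = 124.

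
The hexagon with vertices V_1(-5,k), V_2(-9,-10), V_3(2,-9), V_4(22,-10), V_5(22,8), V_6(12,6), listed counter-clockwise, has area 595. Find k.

19

Write out the shoelace sum; only the two edges meeting at V_1 involve k:
2·Area = [(12·k − (-5)·6) + ((-5)·(-10) − (-9)·k)] + 711
       = 21·k + 791 = 1190
⇒ k = 19.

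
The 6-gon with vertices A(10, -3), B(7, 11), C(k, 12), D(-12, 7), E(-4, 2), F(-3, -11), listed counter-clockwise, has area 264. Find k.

The doubled signed area Σ (x_i y_{i+1} − x_{i+1} y_i) is linear in k.
With k=0 it equals 532; the coefficient of k is -4 (from the two edges through C).
So -4·k + 532 = 2·264 = 528 ⇒ k = 1.

1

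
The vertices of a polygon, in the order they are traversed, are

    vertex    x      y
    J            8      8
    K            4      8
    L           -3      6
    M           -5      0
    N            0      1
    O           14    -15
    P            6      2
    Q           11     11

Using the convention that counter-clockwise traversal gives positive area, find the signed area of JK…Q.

126.5

Apply the surveyor's formula: 2A = Σ (x_i·y_{i+1} − x_{i+1}·y_i), indices taken mod 8.
J→K: (8)(8) − (4)(8) = 32
K→L: (4)(6) − (-3)(8) = 48
L→M: (-3)(0) − (-5)(6) = 30
M→N: (-5)(1) − (0)(0) = -5
N→O: (0)(-15) − (14)(1) = -14
O→P: (14)(2) − (6)(-15) = 118
P→Q: (6)(11) − (11)(2) = 44
Q→J: (11)(8) − (8)(11) = 0
Σ = 253
Signed area = Σ/2 = 126.5 (positive ⇒ counter-clockwise traversal).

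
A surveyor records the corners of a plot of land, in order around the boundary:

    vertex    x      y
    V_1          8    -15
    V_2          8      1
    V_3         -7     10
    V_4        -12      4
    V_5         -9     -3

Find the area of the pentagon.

269

Apply the shoelace (surveyor's) formula: 2A = Σ (x_i·y_{i+1} − x_{i+1}·y_i), indices taken mod 5.
Cross-terms: 128, 87, 92, 72, 159  ⇒  Σ = 538
Area = |Σ|/2 = 269.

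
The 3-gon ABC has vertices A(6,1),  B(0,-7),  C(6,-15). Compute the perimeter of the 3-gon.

|AB| = √((-6)² + (-8)²) = √100 = 10
|BC| = √((6)² + (-8)²) = √100 = 10
|CA| = √((0)² + (16)²) = √256 = 16
Perimeter = 10 + 10 + 16 = 36.

36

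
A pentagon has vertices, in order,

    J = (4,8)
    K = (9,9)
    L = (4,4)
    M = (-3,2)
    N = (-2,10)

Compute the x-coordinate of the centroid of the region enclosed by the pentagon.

215/147

Apply the shoelace (surveyor's) formula. First the cross-terms c_i = x_i·y_{i+1} − x_{i+1}·y_i:
  -36, 0, 20, -26, -56  ⇒  2A = -98, A = -49.
Then Σ (x_i + x_{i+1})·c_i = -430, so x̄ = -430 / (6·(-49)) = 215/147.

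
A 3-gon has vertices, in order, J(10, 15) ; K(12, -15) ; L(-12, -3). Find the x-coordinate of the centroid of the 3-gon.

10/3

Apply Gauss's area formula. First the cross-terms c_i = x_i·y_{i+1} − x_{i+1}·y_i:
  -330, -216, -150  ⇒  2A = -696, A = -348.
Then Σ (x_i + x_{i+1})·c_i = -6960, so x̄ = -6960 / (6·(-348)) = 10/3.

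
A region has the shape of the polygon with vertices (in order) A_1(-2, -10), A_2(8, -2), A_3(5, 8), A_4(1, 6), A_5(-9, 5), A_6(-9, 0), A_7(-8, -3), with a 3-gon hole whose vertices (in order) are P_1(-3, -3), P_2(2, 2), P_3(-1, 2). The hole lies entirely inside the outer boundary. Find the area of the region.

Outer boundary:
Apply Gauss's area formula: 2A = Σ (x_i·y_{i+1} − x_{i+1}·y_i), indices taken mod 7.
Σ = (84) + (74) + (22) + (59) + (45) + (27) + (74) = 385
Area = |Σ|/2 = 192.5.
Hole:
Σ = (0) + (6) + (9) = 15
Area = |Σ|/2 = 7.5.
Net area = 192.5 − 7.5 = 185.

185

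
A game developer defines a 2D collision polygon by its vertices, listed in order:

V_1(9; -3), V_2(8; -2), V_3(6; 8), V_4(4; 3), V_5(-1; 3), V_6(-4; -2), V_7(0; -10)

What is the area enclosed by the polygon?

Apply the shoelace formula: 2A = Σ (x_i·y_{i+1} − x_{i+1}·y_i), indices taken mod 7.
Σ = (6) + (76) + (-14) + (15) + (14) + (40) + (90) = 227
Area = |Σ|/2 = 113.5.

113.5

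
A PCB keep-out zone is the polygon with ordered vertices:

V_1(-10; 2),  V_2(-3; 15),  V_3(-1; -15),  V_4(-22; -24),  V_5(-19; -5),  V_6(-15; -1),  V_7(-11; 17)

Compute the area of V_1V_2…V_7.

Apply Gauss's area formula: 2A = Σ (x_i·y_{i+1} − x_{i+1}·y_i), indices taken mod 7.
Cross-terms: -144, 60, -306, -346, -56, -266, 148  ⇒  Σ = -910
Area = |Σ|/2 = 455.

455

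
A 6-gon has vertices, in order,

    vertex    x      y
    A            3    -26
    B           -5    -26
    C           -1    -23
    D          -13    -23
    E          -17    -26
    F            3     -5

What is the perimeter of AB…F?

|AB| = √((-8)² + (0)²) = √64 = 8
|BC| = √((4)² + (3)²) = √25 = 5
|CD| = √((-12)² + (0)²) = √144 = 12
|DE| = √((-4)² + (-3)²) = √25 = 5
|EF| = √((20)² + (21)²) = √841 = 29
|FA| = √((0)² + (-21)²) = √441 = 21
Perimeter = 8 + 5 + 12 + 5 + 29 + 21 = 80.

80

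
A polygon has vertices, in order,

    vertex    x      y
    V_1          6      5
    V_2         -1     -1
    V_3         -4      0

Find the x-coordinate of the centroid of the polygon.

1/3

Apply the shoelace formula. First the cross-terms c_i = x_i·y_{i+1} − x_{i+1}·y_i:
  -1, -4, -20  ⇒  2A = -25, A = -12.5.
Then Σ (x_i + x_{i+1})·c_i = -25, so x̄ = -25 / (6·(-12.5)) = 1/3.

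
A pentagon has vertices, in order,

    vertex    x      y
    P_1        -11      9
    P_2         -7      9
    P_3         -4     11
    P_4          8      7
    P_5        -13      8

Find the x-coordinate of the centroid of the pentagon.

Apply the shoelace formula. First the cross-terms c_i = x_i·y_{i+1} − x_{i+1}·y_i:
  -36, -41, -116, 155, -29  ⇒  2A = -67, A = -33.5.
Then Σ (x_i + x_{i+1})·c_i = 556, so x̄ = 556 / (6·(-33.5)) = -556/201.

-556/201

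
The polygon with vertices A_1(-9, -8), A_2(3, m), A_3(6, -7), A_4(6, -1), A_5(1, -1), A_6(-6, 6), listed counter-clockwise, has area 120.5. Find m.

-7

Write out the shoelace sum; only the two edges meeting at A_2 involve m:
2·Area = [((-9)·m − 3·(-8)) + (3·(-7) − 6·m)] + 133
       = -15·m + 136 = 241
⇒ m = -7.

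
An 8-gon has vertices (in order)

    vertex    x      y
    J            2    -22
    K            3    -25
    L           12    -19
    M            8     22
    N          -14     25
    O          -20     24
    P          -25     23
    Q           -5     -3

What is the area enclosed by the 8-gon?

Apply the shoelace formula: 2A = Σ (x_i·y_{i+1} − x_{i+1}·y_i), indices taken mod 8.
J→K: (2)(-25) − (3)(-22) = 16
K→L: (3)(-19) − (12)(-25) = 243
L→M: (12)(22) − (8)(-19) = 416
M→N: (8)(25) − (-14)(22) = 508
N→O: (-14)(24) − (-20)(25) = 164
O→P: (-20)(23) − (-25)(24) = 140
P→Q: (-25)(-3) − (-5)(23) = 190
Q→J: (-5)(-22) − (2)(-3) = 116
Σ = 1793
Area = |Σ|/2 = 896.5.

896.5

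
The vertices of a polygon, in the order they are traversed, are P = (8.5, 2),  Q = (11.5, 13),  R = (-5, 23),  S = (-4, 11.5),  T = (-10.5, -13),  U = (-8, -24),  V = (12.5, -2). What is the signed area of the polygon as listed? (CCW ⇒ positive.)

565.125

Apply Gauss's area formula: 2A = Σ (x_i·y_{i+1} − x_{i+1}·y_i), indices taken mod 7.
Σ = (87.5) + (329.5) + (34.5) + (172.75) + (148) + (316) + (42) = 1130.25
Signed area = Σ/2 = 565.125 (positive ⇒ counter-clockwise traversal).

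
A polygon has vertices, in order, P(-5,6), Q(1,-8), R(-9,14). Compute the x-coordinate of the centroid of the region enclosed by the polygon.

-13/3

Apply the shoelace formula. First the cross-terms c_i = x_i·y_{i+1} − x_{i+1}·y_i:
  34, -58, 16  ⇒  2A = -8, A = -4.
Then Σ (x_i + x_{i+1})·c_i = 104, so x̄ = 104 / (6·(-4)) = -13/3.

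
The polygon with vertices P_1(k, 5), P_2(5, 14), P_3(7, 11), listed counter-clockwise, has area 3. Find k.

Write out the shoelace sum; only the two edges meeting at P_1 involve k:
2·Area = [(7·5 − k·11) + (k·14 − 5·5)] + -43
       = 3·k + -33 = 6
⇒ k = 13.

13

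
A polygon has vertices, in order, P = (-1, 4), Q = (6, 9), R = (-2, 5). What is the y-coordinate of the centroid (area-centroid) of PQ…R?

Apply the shoelace formula. First the cross-terms c_i = x_i·y_{i+1} − x_{i+1}·y_i:
  -33, 48, -3  ⇒  2A = 12, A = 6.
Then Σ (y_i + y_{i+1})·c_i = 216, so ȳ = 216 / (6·6) = 6.

6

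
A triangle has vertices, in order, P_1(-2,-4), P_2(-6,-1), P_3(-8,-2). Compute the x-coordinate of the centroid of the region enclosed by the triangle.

-16/3

Apply Gauss's area formula. First the cross-terms c_i = x_i·y_{i+1} − x_{i+1}·y_i:
  -22, 4, 28  ⇒  2A = 10, A = 5.
Then Σ (x_i + x_{i+1})·c_i = -160, so x̄ = -160 / (6·5) = -16/3.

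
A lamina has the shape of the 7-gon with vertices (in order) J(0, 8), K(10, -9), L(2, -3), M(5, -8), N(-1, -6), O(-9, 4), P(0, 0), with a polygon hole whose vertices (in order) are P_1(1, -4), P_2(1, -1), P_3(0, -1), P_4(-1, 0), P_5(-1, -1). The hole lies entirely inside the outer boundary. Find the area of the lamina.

91

Outer boundary:
Apply the shoelace formula: 2A = Σ (x_i·y_{i+1} − x_{i+1}·y_i), indices taken mod 7.
Σ = (-80) + (-12) + (-1) + (-38) + (-58) + (0) + (0) = -189
Area = |Σ|/2 = 94.5.
Hole:
Apply the surveyor's formula: 2A = Σ (x_i·y_{i+1} − x_{i+1}·y_i), indices taken mod 5.
P_1→P_2: (1)(-1) − (1)(-4) = 3
P_2→P_3: (1)(-1) − (0)(-1) = -1
P_3→P_4: (0)(0) − (-1)(-1) = -1
P_4→P_5: (-1)(-1) − (-1)(0) = 1
P_5→P_1: (-1)(-4) − (1)(-1) = 5
Σ = 7
Area = |Σ|/2 = 3.5.
Net area = 94.5 − 3.5 = 91.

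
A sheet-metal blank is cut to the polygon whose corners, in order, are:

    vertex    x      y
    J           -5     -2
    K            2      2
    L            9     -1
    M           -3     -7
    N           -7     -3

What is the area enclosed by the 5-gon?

Apply Gauss's area formula: 2A = Σ (x_i·y_{i+1} − x_{i+1}·y_i), indices taken mod 5.
Cross-terms: -6, -20, -66, -40, -1  ⇒  Σ = -133
Area = |Σ|/2 = 66.5.

66.5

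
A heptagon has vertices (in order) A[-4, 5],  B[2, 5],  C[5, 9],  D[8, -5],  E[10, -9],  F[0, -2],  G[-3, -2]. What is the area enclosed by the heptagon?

Σ = (-30) + (-7) + (-97) + (-22) + (-20) + (-6) + (-23) = -205
Area = |Σ|/2 = 102.5.

102.5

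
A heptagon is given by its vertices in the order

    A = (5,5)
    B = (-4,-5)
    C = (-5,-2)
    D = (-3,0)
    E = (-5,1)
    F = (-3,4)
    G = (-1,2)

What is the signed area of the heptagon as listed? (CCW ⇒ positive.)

Apply Gauss's area formula: 2A = Σ (x_i·y_{i+1} − x_{i+1}·y_i), indices taken mod 7.
Σ = (-5) + (-17) + (-6) + (-3) + (-17) + (-2) + (-15) = -65
Signed area = Σ/2 = -32.5 (negative ⇒ clockwise traversal).

-32.5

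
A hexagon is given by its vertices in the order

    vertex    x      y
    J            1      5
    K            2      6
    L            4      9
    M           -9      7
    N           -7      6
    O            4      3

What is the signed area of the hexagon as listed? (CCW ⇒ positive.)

33

Apply Gauss's area formula: 2A = Σ (x_i·y_{i+1} − x_{i+1}·y_i), indices taken mod 6.
Σ = (-4) + (-6) + (109) + (-5) + (-45) + (17) = 66
Signed area = Σ/2 = 33 (positive ⇒ counter-clockwise traversal).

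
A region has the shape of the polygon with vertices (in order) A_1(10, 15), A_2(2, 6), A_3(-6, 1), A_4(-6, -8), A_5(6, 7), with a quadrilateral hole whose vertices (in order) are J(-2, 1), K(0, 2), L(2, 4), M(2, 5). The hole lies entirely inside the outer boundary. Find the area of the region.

Outer boundary:
Apply the shoelace (surveyor's) formula: 2A = Σ (x_i·y_{i+1} − x_{i+1}·y_i), indices taken mod 5.
Cross-terms: 30, 38, 54, 6, 20  ⇒  Σ = 148
Area = |Σ|/2 = 74.
Hole:
Apply the surveyor's formula: 2A = Σ (x_i·y_{i+1} − x_{i+1}·y_i), indices taken mod 4.
Σ = (-4) + (-4) + (2) + (12) = 6
Area = |Σ|/2 = 3.
Net area = 74 − 3 = 71.

71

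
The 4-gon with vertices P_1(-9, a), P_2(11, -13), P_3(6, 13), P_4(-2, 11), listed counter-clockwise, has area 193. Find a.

11

Write out the shoelace sum; only the two edges meeting at P_1 involve a:
2·Area = [((-2)·a − (-9)·11) + ((-9)·(-13) − 11·a)] + 313
       = -13·a + 529 = 386
⇒ a = 11.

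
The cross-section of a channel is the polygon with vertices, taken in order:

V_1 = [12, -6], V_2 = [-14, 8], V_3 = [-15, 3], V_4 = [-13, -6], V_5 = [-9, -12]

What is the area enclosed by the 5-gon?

259.5

Σ = (12) + (78) + (129) + (102) + (198) = 519
Area = |Σ|/2 = 259.5.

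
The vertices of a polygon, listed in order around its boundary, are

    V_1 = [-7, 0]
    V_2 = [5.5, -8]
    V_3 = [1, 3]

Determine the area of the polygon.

Apply the shoelace (surveyor's) formula: 2A = Σ (x_i·y_{i+1} − x_{i+1}·y_i), indices taken mod 3.
Σ = (56) + (24.5) + (21) = 101.5
Area = |Σ|/2 = 50.75.

50.75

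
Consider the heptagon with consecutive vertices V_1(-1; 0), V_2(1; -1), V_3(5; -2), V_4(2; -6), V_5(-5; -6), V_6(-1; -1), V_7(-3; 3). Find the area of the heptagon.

34

Apply the surveyor's formula: 2A = Σ (x_i·y_{i+1} − x_{i+1}·y_i), indices taken mod 7.
Σ = (1) + (3) + (-26) + (-42) + (-1) + (-6) + (3) = -68
Area = |Σ|/2 = 34.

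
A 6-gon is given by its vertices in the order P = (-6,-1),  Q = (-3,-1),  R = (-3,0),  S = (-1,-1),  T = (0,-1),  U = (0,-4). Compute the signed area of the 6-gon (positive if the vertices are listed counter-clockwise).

Apply the shoelace formula: 2A = Σ (x_i·y_{i+1} − x_{i+1}·y_i), indices taken mod 6.
Cross-terms: 3, -3, 3, 1, 0, -24  ⇒  Σ = -20
Signed area = Σ/2 = -10 (negative ⇒ clockwise traversal).

-10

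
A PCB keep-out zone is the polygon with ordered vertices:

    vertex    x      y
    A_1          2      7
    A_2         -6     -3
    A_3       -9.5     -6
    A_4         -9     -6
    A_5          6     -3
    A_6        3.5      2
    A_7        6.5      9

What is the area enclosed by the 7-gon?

89

Cross-terms: 36, 7.5, 3, 63, 22.5, 18.5, 27.5  ⇒  Σ = 178
Area = |Σ|/2 = 89.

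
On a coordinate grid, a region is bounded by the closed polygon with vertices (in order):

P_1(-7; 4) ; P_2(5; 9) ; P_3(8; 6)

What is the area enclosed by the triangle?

25.5

P_1→P_2: (-7)(9) − (5)(4) = -83
P_2→P_3: (5)(6) − (8)(9) = -42
P_3→P_1: (8)(4) − (-7)(6) = 74
Σ = -51
Area = |Σ|/2 = 25.5.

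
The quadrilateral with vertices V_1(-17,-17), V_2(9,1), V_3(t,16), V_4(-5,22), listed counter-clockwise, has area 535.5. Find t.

The doubled signed area Σ (x_i y_{i+1} − x_{i+1} y_i) is linear in t.
With t=0 it equals 819; the coefficient of t is 21 (from the two edges through V_3).
So 21·t + 819 = 2·535.5 = 1071 ⇒ t = 12.

12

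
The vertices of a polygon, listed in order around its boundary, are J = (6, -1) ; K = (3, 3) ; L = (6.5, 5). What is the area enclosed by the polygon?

10

Σ = (21) + (-4.5) + (-36.5) = -20
Area = |Σ|/2 = 10.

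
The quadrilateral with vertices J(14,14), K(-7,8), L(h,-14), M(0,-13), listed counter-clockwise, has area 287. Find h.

-4

Write out the shoelace sum; only the two edges meeting at L involve h:
2·Area = [((-7)·(-14) − h·8) + (h·(-13) − 0·(-14))] + 392
       = -21·h + 490 = 574
⇒ h = -4.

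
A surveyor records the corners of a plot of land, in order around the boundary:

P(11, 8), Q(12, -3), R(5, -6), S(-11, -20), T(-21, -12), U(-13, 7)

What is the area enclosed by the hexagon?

Apply the shoelace formula: 2A = Σ (x_i·y_{i+1} − x_{i+1}·y_i), indices taken mod 6.
Σ = (-129) + (-57) + (-166) + (-288) + (-303) + (-181) = -1124
Area = |Σ|/2 = 562.

562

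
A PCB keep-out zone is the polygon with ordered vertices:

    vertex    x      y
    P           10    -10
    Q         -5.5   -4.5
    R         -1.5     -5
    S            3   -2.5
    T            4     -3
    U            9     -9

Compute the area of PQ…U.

34.25

P→Q: (10)(-4.5) − (-5.5)(-10) = -100
Q→R: (-5.5)(-5) − (-1.5)(-4.5) = 20.75
R→S: (-1.5)(-2.5) − (3)(-5) = 18.75
S→T: (3)(-3) − (4)(-2.5) = 1
T→U: (4)(-9) − (9)(-3) = -9
U→P: (9)(-10) − (10)(-9) = 0
Σ = -68.5
Area = |Σ|/2 = 34.25.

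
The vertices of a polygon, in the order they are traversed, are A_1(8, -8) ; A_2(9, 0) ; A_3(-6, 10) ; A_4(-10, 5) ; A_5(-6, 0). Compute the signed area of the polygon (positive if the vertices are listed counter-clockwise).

155

Apply the surveyor's formula: 2A = Σ (x_i·y_{i+1} − x_{i+1}·y_i), indices taken mod 5.
Cross-terms: 72, 90, 70, 30, 48  ⇒  Σ = 310
Signed area = Σ/2 = 155 (positive ⇒ counter-clockwise traversal).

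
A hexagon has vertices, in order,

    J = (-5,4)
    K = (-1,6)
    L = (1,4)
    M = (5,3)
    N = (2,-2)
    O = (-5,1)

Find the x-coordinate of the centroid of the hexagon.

Apply the shoelace (surveyor's) formula. First the cross-terms c_i = x_i·y_{i+1} − x_{i+1}·y_i:
  -26, -10, -17, -16, -8, -15  ⇒  2A = -92, A = -46.
Then Σ (x_i + x_{i+1})·c_i = 116, so x̄ = 116 / (6·(-46)) = -29/69.

-29/69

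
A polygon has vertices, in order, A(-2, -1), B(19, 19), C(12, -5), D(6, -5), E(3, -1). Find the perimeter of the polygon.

|AB| = √((21)² + (20)²) = √841 = 29
|BC| = √((-7)² + (-24)²) = √625 = 25
|CD| = √((-6)² + (0)²) = √36 = 6
|DE| = √((-3)² + (4)²) = √25 = 5
|EA| = √((-5)² + (0)²) = √25 = 5
Perimeter = 29 + 25 + 6 + 5 + 5 = 70.

70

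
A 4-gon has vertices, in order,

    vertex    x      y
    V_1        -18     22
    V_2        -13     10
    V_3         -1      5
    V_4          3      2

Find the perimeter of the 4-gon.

|V_1V_2| = √((5)² + (-12)²) = √169 = 13
|V_2V_3| = √((12)² + (-5)²) = √169 = 13
|V_3V_4| = √((4)² + (-3)²) = √25 = 5
|V_4V_1| = √((-21)² + (20)²) = √841 = 29
Perimeter = 13 + 13 + 5 + 29 = 60.

60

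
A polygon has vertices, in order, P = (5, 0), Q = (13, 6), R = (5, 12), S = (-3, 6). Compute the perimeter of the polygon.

|PQ| = √((8)² + (6)²) = √100 = 10
|QR| = √((-8)² + (6)²) = √100 = 10
|RS| = √((-8)² + (-6)²) = √100 = 10
|SP| = √((8)² + (-6)²) = √100 = 10
Perimeter = 10 + 10 + 10 + 10 = 40.

40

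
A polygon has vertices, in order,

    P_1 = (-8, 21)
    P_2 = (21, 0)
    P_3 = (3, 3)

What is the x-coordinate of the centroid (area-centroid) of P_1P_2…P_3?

Apply Gauss's area formula. First the cross-terms c_i = x_i·y_{i+1} − x_{i+1}·y_i:
  -441, 63, 87  ⇒  2A = -291, A = -145.5.
Then Σ (x_i + x_{i+1})·c_i = -4656, so x̄ = -4656 / (6·(-145.5)) = 16/3.

16/3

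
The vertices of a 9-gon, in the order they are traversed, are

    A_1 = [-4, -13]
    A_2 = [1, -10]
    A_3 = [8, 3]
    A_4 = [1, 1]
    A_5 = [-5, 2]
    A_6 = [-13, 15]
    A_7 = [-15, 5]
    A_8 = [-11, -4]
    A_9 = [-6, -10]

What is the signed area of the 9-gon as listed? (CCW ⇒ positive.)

249

Apply the surveyor's formula: 2A = Σ (x_i·y_{i+1} − x_{i+1}·y_i), indices taken mod 9.
Cross-terms: 53, 83, 5, 7, -49, 160, 115, 86, 38  ⇒  Σ = 498
Signed area = Σ/2 = 249 (positive ⇒ counter-clockwise traversal).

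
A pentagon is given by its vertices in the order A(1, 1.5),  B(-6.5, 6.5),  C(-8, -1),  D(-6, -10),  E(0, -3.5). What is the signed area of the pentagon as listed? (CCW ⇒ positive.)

Σ = (16.25) + (58.5) + (74) + (21) + (3.5) = 173.25
Signed area = Σ/2 = 86.625 (positive ⇒ counter-clockwise traversal).

86.625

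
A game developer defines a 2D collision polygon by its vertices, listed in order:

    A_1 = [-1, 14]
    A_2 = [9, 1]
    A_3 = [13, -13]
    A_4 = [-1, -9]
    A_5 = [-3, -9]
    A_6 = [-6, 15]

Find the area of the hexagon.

286.5

Σ = (-127) + (-130) + (-130) + (-18) + (-99) + (-69) = -573
Area = |Σ|/2 = 286.5.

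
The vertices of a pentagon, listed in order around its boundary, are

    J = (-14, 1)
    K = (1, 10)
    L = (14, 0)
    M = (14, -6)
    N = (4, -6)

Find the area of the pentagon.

252.5

Apply Gauss's area formula: 2A = Σ (x_i·y_{i+1} − x_{i+1}·y_i), indices taken mod 5.
J→K: (-14)(10) − (1)(1) = -141
K→L: (1)(0) − (14)(10) = -140
L→M: (14)(-6) − (14)(0) = -84
M→N: (14)(-6) − (4)(-6) = -60
N→J: (4)(1) − (-14)(-6) = -80
Σ = -505
Area = |Σ|/2 = 252.5.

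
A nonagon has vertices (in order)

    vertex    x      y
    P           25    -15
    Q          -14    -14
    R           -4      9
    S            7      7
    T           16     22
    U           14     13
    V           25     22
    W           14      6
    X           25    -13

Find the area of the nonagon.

724

Σ = (-560) + (-182) + (-91) + (42) + (-100) + (-17) + (-158) + (-332) + (-50) = -1448
Area = |Σ|/2 = 724.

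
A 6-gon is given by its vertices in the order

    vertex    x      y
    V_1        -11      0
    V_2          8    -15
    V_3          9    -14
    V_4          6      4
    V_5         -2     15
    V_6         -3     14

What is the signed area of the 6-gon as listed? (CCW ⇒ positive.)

Apply the shoelace formula: 2A = Σ (x_i·y_{i+1} − x_{i+1}·y_i), indices taken mod 6.
Cross-terms: 165, 23, 120, 98, 17, 154  ⇒  Σ = 577
Signed area = Σ/2 = 288.5 (positive ⇒ counter-clockwise traversal).

288.5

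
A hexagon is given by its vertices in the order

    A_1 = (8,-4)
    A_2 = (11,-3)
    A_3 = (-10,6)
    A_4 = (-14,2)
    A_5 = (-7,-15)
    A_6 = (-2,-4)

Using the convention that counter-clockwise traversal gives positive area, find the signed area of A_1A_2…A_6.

Apply the surveyor's formula: 2A = Σ (x_i·y_{i+1} − x_{i+1}·y_i), indices taken mod 6.
Cross-terms: 20, 36, 64, 224, -2, 40  ⇒  Σ = 382
Signed area = Σ/2 = 191 (positive ⇒ counter-clockwise traversal).

191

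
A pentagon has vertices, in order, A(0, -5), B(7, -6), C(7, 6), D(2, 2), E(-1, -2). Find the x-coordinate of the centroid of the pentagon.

358/93

Apply the surveyor's formula. First the cross-terms c_i = x_i·y_{i+1} − x_{i+1}·y_i:
  35, 84, 2, -2, 5  ⇒  2A = 124, A = 62.
Then Σ (x_i + x_{i+1})·c_i = 1432, so x̄ = 1432 / (6·62) = 358/93.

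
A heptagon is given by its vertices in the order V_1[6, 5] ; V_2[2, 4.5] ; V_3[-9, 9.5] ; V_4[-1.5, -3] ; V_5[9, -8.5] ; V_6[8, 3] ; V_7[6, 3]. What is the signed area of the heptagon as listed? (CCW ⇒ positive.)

Apply the shoelace formula: 2A = Σ (x_i·y_{i+1} − x_{i+1}·y_i), indices taken mod 7.
V_1→V_2: (6)(4.5) − (2)(5) = 17
V_2→V_3: (2)(9.5) − (-9)(4.5) = 59.5
V_3→V_4: (-9)(-3) − (-1.5)(9.5) = 41.25
V_4→V_5: (-1.5)(-8.5) − (9)(-3) = 39.75
V_5→V_6: (9)(3) − (8)(-8.5) = 95
V_6→V_7: (8)(3) − (6)(3) = 6
V_7→V_1: (6)(5) − (6)(3) = 12
Σ = 270.5
Signed area = Σ/2 = 135.25 (positive ⇒ counter-clockwise traversal).

135.25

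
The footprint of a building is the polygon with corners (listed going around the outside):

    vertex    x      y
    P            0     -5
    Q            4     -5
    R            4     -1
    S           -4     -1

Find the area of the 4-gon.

Apply Gauss's area formula: 2A = Σ (x_i·y_{i+1} − x_{i+1}·y_i), indices taken mod 4.
Σ = (20) + (16) + (-8) + (20) = 48
Area = |Σ|/2 = 24.

24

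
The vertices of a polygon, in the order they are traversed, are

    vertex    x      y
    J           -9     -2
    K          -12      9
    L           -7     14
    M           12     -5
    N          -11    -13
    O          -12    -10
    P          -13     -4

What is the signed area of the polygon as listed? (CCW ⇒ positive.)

Apply the shoelace formula: 2A = Σ (x_i·y_{i+1} − x_{i+1}·y_i), indices taken mod 7.
Σ = (-105) + (-105) + (-133) + (-211) + (-46) + (-82) + (-10) = -692
Signed area = Σ/2 = -346 (negative ⇒ clockwise traversal).

-346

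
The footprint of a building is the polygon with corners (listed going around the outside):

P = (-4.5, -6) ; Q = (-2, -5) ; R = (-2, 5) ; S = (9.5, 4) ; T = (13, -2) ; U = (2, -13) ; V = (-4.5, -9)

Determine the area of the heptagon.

Apply the shoelace (surveyor's) formula: 2A = Σ (x_i·y_{i+1} − x_{i+1}·y_i), indices taken mod 7.
Σ = (10.5) + (-20) + (-55.5) + (-71) + (-165) + (-76.5) + (-13.5) = -391
Area = |Σ|/2 = 195.5.

195.5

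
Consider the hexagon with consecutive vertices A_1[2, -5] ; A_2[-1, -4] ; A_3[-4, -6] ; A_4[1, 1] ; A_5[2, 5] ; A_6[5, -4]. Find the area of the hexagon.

34

Apply the shoelace formula: 2A = Σ (x_i·y_{i+1} − x_{i+1}·y_i), indices taken mod 6.
Σ = (-13) + (-10) + (2) + (3) + (-33) + (-17) = -68
Area = |Σ|/2 = 34.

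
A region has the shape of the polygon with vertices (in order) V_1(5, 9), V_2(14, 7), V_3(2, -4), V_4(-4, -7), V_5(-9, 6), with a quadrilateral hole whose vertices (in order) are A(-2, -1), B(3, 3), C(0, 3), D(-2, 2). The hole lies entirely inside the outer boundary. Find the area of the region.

185.5

Outer boundary:
Apply the shoelace (surveyor's) formula: 2A = Σ (x_i·y_{i+1} − x_{i+1}·y_i), indices taken mod 5.
Cross-terms: -91, -70, -30, -87, -111  ⇒  Σ = -389
Area = |Σ|/2 = 194.5.
Hole:
Apply the shoelace formula: 2A = Σ (x_i·y_{i+1} − x_{i+1}·y_i), indices taken mod 4.
Σ = (-3) + (9) + (6) + (6) = 18
Area = |Σ|/2 = 9.
Net area = 194.5 − 9 = 185.5.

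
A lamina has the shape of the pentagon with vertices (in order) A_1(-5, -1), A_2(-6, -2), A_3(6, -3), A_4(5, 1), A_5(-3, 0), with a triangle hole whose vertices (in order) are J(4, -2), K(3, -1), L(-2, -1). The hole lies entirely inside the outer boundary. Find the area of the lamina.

Outer boundary:
Apply the shoelace (surveyor's) formula: 2A = Σ (x_i·y_{i+1} − x_{i+1}·y_i), indices taken mod 5.
A_1→A_2: (-5)(-2) − (-6)(-1) = 4
A_2→A_3: (-6)(-3) − (6)(-2) = 30
A_3→A_4: (6)(1) − (5)(-3) = 21
A_4→A_5: (5)(0) − (-3)(1) = 3
A_5→A_1: (-3)(-1) − (-5)(0) = 3
Σ = 61
Area = |Σ|/2 = 30.5.
Hole:
Apply the shoelace (surveyor's) formula: 2A = Σ (x_i·y_{i+1} − x_{i+1}·y_i), indices taken mod 3.
Cross-terms: 2, -5, 8  ⇒  Σ = 5
Area = |Σ|/2 = 2.5.
Net area = 30.5 − 2.5 = 28.

28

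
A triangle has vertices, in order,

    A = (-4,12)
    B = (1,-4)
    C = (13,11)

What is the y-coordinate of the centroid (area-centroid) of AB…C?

19/3

Apply the shoelace formula. First the cross-terms c_i = x_i·y_{i+1} − x_{i+1}·y_i:
  4, 63, 200  ⇒  2A = 267, A = 133.5.
Then Σ (y_i + y_{i+1})·c_i = 5073, so ȳ = 5073 / (6·133.5) = 19/3.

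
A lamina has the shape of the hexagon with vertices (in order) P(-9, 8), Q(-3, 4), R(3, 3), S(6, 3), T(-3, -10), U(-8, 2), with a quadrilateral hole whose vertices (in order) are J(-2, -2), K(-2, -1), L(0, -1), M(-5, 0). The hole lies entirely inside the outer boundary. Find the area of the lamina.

Outer boundary:
Σ = (-12) + (-21) + (-9) + (-51) + (-86) + (-46) = -225
Area = |Σ|/2 = 112.5.
Hole:
Apply the shoelace (surveyor's) formula: 2A = Σ (x_i·y_{i+1} − x_{i+1}·y_i), indices taken mod 4.
Cross-terms: -2, 2, -5, 10  ⇒  Σ = 5
Area = |Σ|/2 = 2.5.
Net area = 112.5 − 2.5 = 110.

110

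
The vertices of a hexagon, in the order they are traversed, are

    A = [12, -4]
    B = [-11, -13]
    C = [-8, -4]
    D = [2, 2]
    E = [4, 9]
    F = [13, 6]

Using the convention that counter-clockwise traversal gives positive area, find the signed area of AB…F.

Apply the shoelace formula: 2A = Σ (x_i·y_{i+1} − x_{i+1}·y_i), indices taken mod 6.
Cross-terms: -200, -60, -8, 10, -93, -124  ⇒  Σ = -475
Signed area = Σ/2 = -237.5 (negative ⇒ clockwise traversal).

-237.5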